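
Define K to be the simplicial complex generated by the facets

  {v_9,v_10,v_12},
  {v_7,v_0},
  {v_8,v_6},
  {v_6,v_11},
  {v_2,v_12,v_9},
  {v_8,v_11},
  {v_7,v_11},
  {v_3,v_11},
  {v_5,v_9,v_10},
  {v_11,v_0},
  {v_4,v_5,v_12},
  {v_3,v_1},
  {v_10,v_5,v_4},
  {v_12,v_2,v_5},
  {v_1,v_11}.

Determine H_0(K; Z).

K has 13 vertices, 21 edges, 6 triangles.
rank ∂_0 = 0, rank ∂_1 = 11 ⇒ b_0 = 13 − 0 − 11 = 2; all invariant factors of ∂_1 are 1 so no torsion. So H_0 ≅ Z^2.

H_0 ≅ Z^2.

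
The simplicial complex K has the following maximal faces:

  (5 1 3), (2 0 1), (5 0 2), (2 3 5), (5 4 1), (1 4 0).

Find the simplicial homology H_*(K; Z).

K has 6 vertices, 12 edges, 6 triangles.
rank ∂_0 = 0, rank ∂_1 = 5 ⇒ b_0 = 6 − 0 − 5 = 1; all invariant factors of ∂_1 are 1 so no torsion. So H_0 = Z.
rank ∂_1 = 5, rank ∂_2 = 6 ⇒ b_1 = 12 − 5 − 6 = 1; all invariant factors of ∂_2 are 1 so no torsion. So H_1 = Z.
rank ∂_2 = 6, rank ∂_3 = 0 ⇒ b_2 = 6 − 6 − 0 = 0. So H_2 = 0.

H_0 ≅ Z,  H_1 ≅ Z,  H_2 = 0.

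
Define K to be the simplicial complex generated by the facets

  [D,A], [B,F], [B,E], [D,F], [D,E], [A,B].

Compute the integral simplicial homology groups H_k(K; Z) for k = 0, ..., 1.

H_0 ≅ Z,  H_1 ≅ Z^2.

Fix the vertex order A < B < D < E < F and write every simplex with vertices in increasing order. Then dim K = 1 and the simplices of K are:

  0-simplices (5): A, B, D, E, F
  1-simplices (6): AB, AD, BE, BF, DE, DF

giving chain groups C_0 ≅ Z^5, C_1 ≅ Z^6.

∂_1: C_1 → C_0 is given by ∂[p,q] = [q] − [p].
As a 5×6 matrix over Z this has rank 4, with invariant factors (1,1,1,1).

From H_k ≅ ker(∂_k) / im(∂_{k+1}) we obtain:

  H_0: rank C_0 − rank ∂_1 = 5 − 4 = 1, and the invariant factors of ∂_1 are all 1, so H_0 ≅ Z.
  H_1: rank ker ∂_1 − rank ∂_2 = (6 − 4) − 0 = 2, and there is no ∂_2, so H_1 ≅ Z^2.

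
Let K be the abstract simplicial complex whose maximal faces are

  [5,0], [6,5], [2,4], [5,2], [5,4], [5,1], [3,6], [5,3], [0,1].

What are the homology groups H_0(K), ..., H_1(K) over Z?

We work with the vertex ordering 0 < 1 < 2 < 3 < 4 < 5 < 6. The simplices of K, each written with vertices in increasing order, are:

  0-simplices (7): [0], [1], [2], [3], [4], [5], [6]
  1-simplices (9): [0,1], [0,5], [1,5], [2,4], [2,5], [3,5], [3,6], [4,5], [5,6]

Hence C_0 ≅ Z^7, C_1 ≅ Z^9.

Boundary ∂_1: C_1 → C_0 maps an edge to its endpoints' difference, ∂[p,q] = q − p. For instance
  ∂[0,1] = [1] − [0].
The resulting 7×9 matrix has rank 6, and its Smith normal form has invariant factors (1,1,1,1,1,1).

Reading off H_k = ker ∂_k / im ∂_{k+1}:

  H_0: rank C_0 − rank ∂_1 = 7 − 6 = 1, and the invariant factors of ∂_1 are all 1, so H_0 ≅ Z.
  H_1: rank ker ∂_1 − rank ∂_2 = (9 − 6) − 0 = 3, and there is no ∂_2, so H_1 ≅ Z^3.

H_0 ≅ Z,  H_1 ≅ Z^3.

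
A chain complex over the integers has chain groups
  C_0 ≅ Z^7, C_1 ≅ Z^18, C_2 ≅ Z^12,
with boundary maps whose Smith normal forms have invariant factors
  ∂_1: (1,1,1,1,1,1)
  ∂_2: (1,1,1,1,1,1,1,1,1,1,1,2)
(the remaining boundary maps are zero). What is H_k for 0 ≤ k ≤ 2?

H_0 = Z,  H_1 = Z/2,  H_2 = 0.

H_0: b_0 = 7 − 0 − 6 = 1; torsion from ∂_1 factors > 1: none. So H_0 = Z.
H_1: b_1 = 18 − 6 − 12 = 0; torsion from ∂_2 factors > 1: [2]. So H_1 = Z/2.
H_2: b_2 = 12 − 12 − 0 = 0; torsion from ∂_3 factors > 1: none. So H_2 = 0.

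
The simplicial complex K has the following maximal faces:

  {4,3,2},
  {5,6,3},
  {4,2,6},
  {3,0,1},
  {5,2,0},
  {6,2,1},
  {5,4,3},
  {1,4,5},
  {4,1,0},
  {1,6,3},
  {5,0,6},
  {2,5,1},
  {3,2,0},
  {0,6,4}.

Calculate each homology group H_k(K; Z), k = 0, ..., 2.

Fix the vertex order 0 < 1 < 2 < 3 < 4 < 5 < 6 and write every simplex with vertices in increasing order. Then dim K = 2 and the simplices of K are:

  0-simplices (7): [0], [1], [2], [3], [4], [5], [6]
  1-simplices (21): [0,1], [0,2], [0,3], [0,4], [0,5], [0,6], [1,2], [1,3], [1,4], [1,5], [1,6], [2,3], [2,4], [2,5], [2,6], [3,4], [3,5], [3,6], [4,5], [4,6], [5,6]
  2-simplices (14): [0,1,3], [0,1,4], [0,2,3], [0,2,5], [0,4,6], [0,5,6], [1,2,5], [1,2,6], [1,3,6], [1,4,5], [2,3,4], [2,4,6], [3,4,5], [3,5,6]

giving chain groups C_0 ≅ Z^7, C_1 ≅ Z^21, C_2 ≅ Z^14.

∂_1: C_1 → C_0 sends each edge [p,q] (with p < q) to q − p. For instance
  ∂[0,3] = [3] − [0].
The resulting 7×21 matrix has rank 6, and its Smith normal form has invariant factors (1,1,1,1,1,1).

The boundary map ∂_2: C_2 → C_1 acts by ∂[p,q,r] = [q,r] − [p,r] + [p,q]. For instance
  ∂[0,2,3] = [2,3] − [0,3] + [0,2],
  ∂[1,2,5] = [2,5] − [1,5] + [1,2].
This gives a 21×14 integer matrix of rank 13; reducing to Smith normal form yields diagonal entries (1,1,1,1,1,1,1,1,1,1,1,1,1).

Computing H_k = (kernel of ∂_k) / (image of ∂_{k+1}):

  H_0: rank C_0 − rank ∂_1 = 7 − 6 = 1, and the invariant factors of ∂_1 are all 1, so H_0 = Z.
  H_1: rank ker ∂_1 − rank ∂_2 = (21 − 6) − 13 = 2, and the invariant factors of ∂_2 are all 1, so H_1 = Z^2.
  H_2: rank ker ∂_2 − rank ∂_3 = (14 − 13) − 0 = 1, and there is no ∂_3, so H_2 = Z.

As a check, the Euler characteristic is 7 − 21 + 14 = 0, which agrees with 1 − 2 + 1 = 0.

H_0 ≅ Z,  H_1 ≅ Z^2,  H_2 ≅ Z.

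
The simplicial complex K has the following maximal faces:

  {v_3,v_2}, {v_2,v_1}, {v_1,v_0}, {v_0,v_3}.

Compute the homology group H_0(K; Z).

H_0 = Z.

Take the total order v_0 < v_1 < v_2 < v_3 on the vertex set. Then K (dimension 1) consists of the simplices:

  0-simplices (4): [v_0], [v_1], [v_2], [v_3]
  1-simplices (4): [v_0,v_1], [v_0,v_3], [v_1,v_2], [v_2,v_3]

so the chain groups are C_0 ≅ Z^4, C_1 ≅ Z^4.

Boundary ∂_1: C_1 → C_0 is given by ∂[p,q] = [q] − [p]. For instance
  ∂[v_2,v_3] = [v_3] − [v_2].
As a 4×4 matrix over Z this has rank 3, with invariant factors (1,1,1).

Computing H_k = (kernel of ∂_k) / (image of ∂_{k+1}):

  H_0: rank C_0 − rank ∂_1 = 4 − 3 = 1, and the invariant factors of ∂_1 are all 1, so H_0 ≅ Z.

(K is a triangulation of the circle S^1.)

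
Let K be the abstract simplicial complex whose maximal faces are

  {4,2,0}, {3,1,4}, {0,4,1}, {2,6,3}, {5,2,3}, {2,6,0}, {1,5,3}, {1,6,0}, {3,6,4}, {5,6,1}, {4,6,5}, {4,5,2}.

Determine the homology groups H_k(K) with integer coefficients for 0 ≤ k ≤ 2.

H_0 ≅ Z,  H_1 ≅ Z/2Z,  H_2 = 0.

We work with the vertex ordering 0 < 1 < 2 < 3 < 4 < 5 < 6. The simplices of K, each written with vertices in increasing order, are:

  0-simplices (7): [0], [1], [2], [3], [4], [5], [6]
  1-simplices (18): [0,1], [0,2], [0,4], [0,6], [1,3], [1,4], [1,5], [1,6], [2,3], [2,4], [2,5], [2,6], [3,4], [3,5], [3,6], [4,5], [4,6], [5,6]
  2-simplices (12): [0,1,4], [0,1,6], [0,2,4], [0,2,6], [1,3,4], [1,3,5], [1,5,6], [2,3,5], [2,3,6], [2,4,5], [3,4,6], [4,5,6]

so the chain groups are C_0 ≅ Z^7, C_1 ≅ Z^18, C_2 ≅ Z^12.

Boundary ∂_1: C_1 → C_0 is given by ∂[p,q] = [q] − [p]. For instance
  ∂[3,6] = [6] − [3].
As a 7×18 matrix over Z this has rank 6, with invariant factors (1,1,1,1,1,1).

The boundary map ∂_2: C_2 → C_1 sends each 2-simplex [p,q,r] to [q,r] − [p,r] + [p,q]. For instance
  ∂[0,1,6] = [1,6] − [0,6] + [0,1],
  ∂[0,2,4] = [2,4] − [0,4] + [0,2].
The 18×12 boundary matrix has rank 12 and Smith normal form diag(1,1,1,1,1,1,1,1,1,1,1,2).

Now H_k = ker ∂_k / im ∂_{k+1}, so:

  H_0: rank C_0 − rank ∂_1 = 7 − 6 = 1, and the invariant factors of ∂_1 are all 1, so H_0 = Z.
  H_1: rank ker ∂_1 − rank ∂_2 = (18 − 6) − 12 = 0, and ∂_2 has invariant factor 2 > 1, so H_1 = Z/2Z.
  H_2: rank ker ∂_2 − rank ∂_3 = (12 − 12) − 0 = 0, and there is no ∂_3, so H_2 = 0.

As a check, the Euler characteristic is 7 − 18 + 12 = 1, which agrees with 1 − 0 + 0 = 1.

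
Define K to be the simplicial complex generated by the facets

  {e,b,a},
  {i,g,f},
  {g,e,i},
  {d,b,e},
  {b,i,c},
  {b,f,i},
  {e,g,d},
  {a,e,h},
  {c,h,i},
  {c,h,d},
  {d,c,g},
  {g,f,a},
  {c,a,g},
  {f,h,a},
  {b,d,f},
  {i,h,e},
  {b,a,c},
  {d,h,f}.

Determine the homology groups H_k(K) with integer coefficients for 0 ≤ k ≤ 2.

H_0 = Z,  H_1 = Z^2,  H_2 = Z.

Order the vertices as a < b < c < d < e < f < g < h < i. Listing each simplex with vertices in this order, K has dimension 2 with simplices:

  0-simplices (9): a, b, c, d, e, f, g, h, i
  1-simplices (27): ab, ac, ae, af, ag, ah, bc, bd, be, bf, bi, cd, cg, ch, ci, de, df, dg, dh, eg, eh, ei, fg, fh, fi, gi, hi
  2-simplices (18): abc, abe, acg, aeh, afg, afh, bci, bde, bdf, bfi, cdg, cdh, chi, deg, dfh, egi, ehi, fgi

Hence C_0 ≅ Z^9, C_1 ≅ Z^27, C_2 ≅ Z^18.

∂_1: C_1 → C_0 maps an edge to its endpoints' difference, ∂[p,q] = q − p.
As a 9×27 matrix over Z this has rank 8, with invariant factors (1,1,1,1,1,1,1,1).

Boundary ∂_2: C_2 → C_1 acts by ∂[p,q,r] = [q,r] − [p,r] + [p,q]. For instance
  ∂bfi = fi − bi + bf,
  ∂deg = eg − dg + de.
As a 27×18 matrix over Z this has rank 17, with invariant factors (1,1,1,1,1,1,1,1,1,1,1,1,1,1,1,1,1).

Reading off H_k = ker ∂_k / im ∂_{k+1}:

  H_0: rank C_0 − rank ∂_1 = 9 − 8 = 1, and the invariant factors of ∂_1 are all 1, so H_0 = Z.
  H_1: rank ker ∂_1 − rank ∂_2 = (27 − 8) − 17 = 2, and the invariant factors of ∂_2 are all 1, so H_1 = Z^2.
  H_2: rank ker ∂_2 − rank ∂_3 = (18 − 17) − 0 = 1, and there is no ∂_3, so H_2 = Z.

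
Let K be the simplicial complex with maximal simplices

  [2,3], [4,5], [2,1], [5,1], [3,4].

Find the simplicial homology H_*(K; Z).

H_0 = Z,  H_1 = Z.

Fix the vertex order 1 < 2 < 3 < 4 < 5 and write every simplex with vertices in increasing order. Then dim K = 1 and the simplices of K are:

  0-simplices (5): [1], [2], [3], [4], [5]
  1-simplices (5): [1,2], [1,5], [2,3], [3,4], [4,5]

so the chain groups are C_0 ≅ Z^5, C_1 ≅ Z^5.

∂_1: C_1 → C_0 is given by ∂[p,q] = [q] − [p].
This gives a 5×5 integer matrix of rank 4; reducing to Smith normal form yields diagonal entries (1,1,1,1).

Now H_k = ker ∂_k / im ∂_{k+1}, so:

  H_0: rank C_0 − rank ∂_1 = 5 − 4 = 1, and the invariant factors of ∂_1 are all 1, so H_0 ≅ Z.
  H_1: rank ker ∂_1 − rank ∂_2 = (5 − 4) − 0 = 1, and there is no ∂_2, so H_1 ≅ Z.

(K is a triangulation of the circle S^1.)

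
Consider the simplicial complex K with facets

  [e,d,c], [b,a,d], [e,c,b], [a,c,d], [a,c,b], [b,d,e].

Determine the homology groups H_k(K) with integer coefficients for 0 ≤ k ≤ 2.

H_0 ≅ Z,  H_1 = 0,  H_2 ≅ Z.

Fix the vertex order a < b < c < d < e and write every simplex with vertices in increasing order. Then dim K = 2 and the simplices of K are:

  0-simplices (5): a, b, c, d, e
  1-simplices (9): ab, ac, ad, bc, bd, be, cd, ce, de
  2-simplices (6): abc, abd, acd, bce, bde, cde

giving chain groups C_0 ≅ Z^5, C_1 ≅ Z^9, C_2 ≅ Z^6.

∂_1: C_1 → C_0 maps an edge to its endpoints' difference, ∂[p,q] = q − p.
As a 5×9 matrix over Z this has rank 4, with invariant factors (1,1,1,1).

Boundary ∂_2: C_2 → C_1 acts by ∂[p,q,r] = [q,r] − [p,r] + [p,q]. For instance
  ∂abd = bd − ad + ab,
  ∂cde = de − ce + cd.
The 9×6 boundary matrix has rank 5 and Smith normal form diag(1,1,1,1,1).

From H_k ≅ ker(∂_k) / im(∂_{k+1}) we obtain:

  H_0: rank C_0 − rank ∂_1 = 5 − 4 = 1, and the invariant factors of ∂_1 are all 1, so H_0 = Z.
  H_1: rank ker ∂_1 − rank ∂_2 = (9 − 4) − 5 = 0, and the invariant factors of ∂_2 are all 1, so H_1 = 0.
  H_2: rank ker ∂_2 − rank ∂_3 = (6 − 5) − 0 = 1, and there is no ∂_3, so H_2 = Z.

As a check, the Euler characteristic is 5 − 9 + 6 = 2, which agrees with 1 − 0 + 1 = 2.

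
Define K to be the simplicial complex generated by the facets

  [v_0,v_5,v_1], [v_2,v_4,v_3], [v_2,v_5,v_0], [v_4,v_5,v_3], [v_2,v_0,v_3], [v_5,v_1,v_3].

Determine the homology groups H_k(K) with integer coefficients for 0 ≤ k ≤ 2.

Fix the vertex order v_0 < v_1 < v_2 < v_3 < v_4 < v_5 and write every simplex with vertices in increasing order. Then dim K = 2 and the simplices of K are:

  0-simplices (6): [v_0], [v_1], [v_2], [v_3], [v_4], [v_5]
  1-simplices (12): [v_0,v_1], [v_0,v_2], [v_0,v_3], [v_0,v_5], [v_1,v_3], [v_1,v_5], [v_2,v_3], [v_2,v_4], [v_2,v_5], [v_3,v_4], [v_3,v_5], [v_4,v_5]
  2-simplices (6): [v_0,v_1,v_5], [v_0,v_2,v_3], [v_0,v_2,v_5], [v_1,v_3,v_5], [v_2,v_3,v_4], [v_3,v_4,v_5]

Hence C_0 ≅ Z^6, C_1 ≅ Z^12, C_2 ≅ Z^6.

∂_1: C_1 → C_0 maps an edge to its endpoints' difference, ∂[p,q] = q − p.
The 6×12 boundary matrix has rank 5 and Smith normal form diag(1,1,1,1,1).

Boundary ∂_2: C_2 → C_1 sends each 2-simplex [p,q,r] to [q,r] − [p,r] + [p,q]. For instance
  ∂[v_1,v_3,v_5] = [v_3,v_5] − [v_1,v_5] + [v_1,v_3],
  ∂[v_3,v_4,v_5] = [v_4,v_5] − [v_3,v_5] + [v_3,v_4].
The 12×6 boundary matrix has rank 6 and Smith normal form diag(1,1,1,1,1,1).

Computing H_k = (kernel of ∂_k) / (image of ∂_{k+1}):

  H_0: rank C_0 − rank ∂_1 = 6 − 5 = 1, and the invariant factors of ∂_1 are all 1, so H_0 ≅ Z.
  H_1: rank ker ∂_1 − rank ∂_2 = (12 − 5) − 6 = 1, and the invariant factors of ∂_2 are all 1, so H_1 ≅ Z.
  H_2: rank ker ∂_2 − rank ∂_3 = (6 − 6) − 0 = 0, and there is no ∂_3, so H_2 ≅ 0.

H_0 ≅ Z,  H_1 ≅ Z,  H_2 = 0.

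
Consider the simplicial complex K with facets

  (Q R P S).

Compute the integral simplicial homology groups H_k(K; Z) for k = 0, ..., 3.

H_0 ≅ Z,  H_1 = 0,  H_2 = 0,  H_3 = 0.

We work with the vertex ordering P < Q < R < S. The simplices of K, each written with vertices in increasing order, are:

  0-simplices (4): P, Q, R, S
  1-simplices (6): PQ, PR, PS, QR, QS, RS
  2-simplices (4): PQR, PQS, PRS, QRS
  3-simplices (1): PQRS

so the chain groups are C_0 ≅ Z^4, C_1 ≅ Z^6, C_2 ≅ Z^4, C_3 ≅ Z^1.

Boundary ∂_1: C_1 → C_0 maps an edge to its endpoints' difference, ∂[p,q] = q − p. For instance
  ∂QR = R − Q.
The 4×6 boundary matrix has rank 3 and Smith normal form diag(1,1,1).

Boundary ∂_2: C_2 → C_1 maps a triangle to the signed sum of its edges. For instance
  ∂PQS = QS − PS + PQ,
  ∂QRS = RS − QS + QR.
The resulting 6×4 matrix has rank 3, and its Smith normal form has invariant factors (1,1,1).

The boundary map ∂_3: C_3 → C_2 sends each 3-simplex σ to the alternating sum Σ_i (−1)^i (σ with its i-th vertex removed). For instance
  ∂PQRS = QRS − PRS + PQS − PQR.
As a 4×1 matrix over Z this has rank 1, with invariant factors (1).

Now H_k = ker ∂_k / im ∂_{k+1}, so:

  H_0: rank C_0 − rank ∂_1 = 4 − 3 = 1, and the invariant factors of ∂_1 are all 1, so H_0 ≅ Z.
  H_1: rank ker ∂_1 − rank ∂_2 = (6 − 3) − 3 = 0, and the invariant factors of ∂_2 are all 1, so H_1 ≅ 0.
  H_2: rank ker ∂_2 − rank ∂_3 = (4 − 3) − 1 = 0, and the invariant factors of ∂_3 are all 1, so H_2 ≅ 0.
  H_3: rank ker ∂_3 − rank ∂_4 = (1 − 1) − 0 = 0, and there is no ∂_4, so H_3 ≅ 0.

(K is a triangulation of the 3-simplex.)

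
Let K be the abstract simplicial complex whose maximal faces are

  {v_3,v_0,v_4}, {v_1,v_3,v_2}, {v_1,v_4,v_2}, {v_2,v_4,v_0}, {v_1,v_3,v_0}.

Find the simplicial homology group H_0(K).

H_0 = Z.

Order the vertices as v_0 < v_1 < v_2 < v_3 < v_4. Listing each simplex with vertices in this order, K has dimension 2 with simplices:

  0-simplices (5): [v_0], [v_1], [v_2], [v_3], [v_4]
  1-simplices (10): [v_0,v_1], [v_0,v_2], [v_0,v_3], [v_0,v_4], [v_1,v_2], [v_1,v_3], [v_1,v_4], [v_2,v_3], [v_2,v_4], [v_3,v_4]
  2-simplices (5): [v_0,v_1,v_3], [v_0,v_2,v_4], [v_0,v_3,v_4], [v_1,v_2,v_3], [v_1,v_2,v_4]

Hence C_0 ≅ Z^5, C_1 ≅ Z^10, C_2 ≅ Z^5.

Boundary ∂_1: C_1 → C_0 is given by ∂[p,q] = [q] − [p].
The resulting 5×10 matrix has rank 4, and its Smith normal form has invariant factors (1,1,1,1).

Boundary ∂_2: C_2 → C_1 sends each 2-simplex [p,q,r] to [q,r] − [p,r] + [p,q]. For instance
  ∂[v_1,v_2,v_3] = [v_2,v_3] − [v_1,v_3] + [v_1,v_2],
  ∂[v_0,v_1,v_3] = [v_1,v_3] − [v_0,v_3] + [v_0,v_1].
As a 10×5 matrix over Z this has rank 5, with invariant factors (1,1,1,1,1).

From H_k ≅ ker(∂_k) / im(∂_{k+1}) we obtain:

  H_0: rank C_0 − rank ∂_1 = 5 − 4 = 1, and the invariant factors of ∂_1 are all 1, so H_0 ≅ Z.

(K is a triangulation of the Möbius band.)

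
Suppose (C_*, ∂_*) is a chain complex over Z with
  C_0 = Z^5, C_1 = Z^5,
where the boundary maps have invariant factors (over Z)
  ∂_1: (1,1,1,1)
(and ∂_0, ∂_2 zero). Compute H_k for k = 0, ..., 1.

H_0: b_0 = 5 − 0 − 4 = 1; torsion from ∂_1 factors > 1: none. So H_0 ≅ Z.
H_1: b_1 = 5 − 4 − 0 = 1; torsion from ∂_2 factors > 1: none. So H_1 ≅ Z.

H_0 ≅ Z,  H_1 ≅ Z.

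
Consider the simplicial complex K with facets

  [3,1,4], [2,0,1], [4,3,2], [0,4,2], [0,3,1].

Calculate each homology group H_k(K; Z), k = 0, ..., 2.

We work with the vertex ordering 0 < 1 < 2 < 3 < 4. The simplices of K, each written with vertices in increasing order, are:

  0-simplices (5): [0], [1], [2], [3], [4]
  1-simplices (10): [0,1], [0,2], [0,3], [0,4], [1,2], [1,3], [1,4], [2,3], [2,4], [3,4]
  2-simplices (5): [0,1,2], [0,1,3], [0,2,4], [1,3,4], [2,3,4]

giving chain groups C_0 ≅ Z^5, C_1 ≅ Z^10, C_2 ≅ Z^5.

Boundary ∂_1: C_1 → C_0 maps an edge to its endpoints' difference, ∂[p,q] = q − p.
As a 5×10 matrix over Z this has rank 4, with invariant factors (1,1,1,1).

∂_2: C_2 → C_1 sends each 2-simplex [p,q,r] to [q,r] − [p,r] + [p,q]. For instance
  ∂[0,2,4] = [2,4] − [0,4] + [0,2],
  ∂[2,3,4] = [3,4] − [2,4] + [2,3].
The 10×5 boundary matrix has rank 5 and Smith normal form diag(1,1,1,1,1).

Now H_k = ker ∂_k / im ∂_{k+1}, so:

  H_0: rank C_0 − rank ∂_1 = 5 − 4 = 1, and the invariant factors of ∂_1 are all 1, so H_0 ≅ Z.
  H_1: rank ker ∂_1 − rank ∂_2 = (10 − 4) − 5 = 1, and the invariant factors of ∂_2 are all 1, so H_1 ≅ Z.
  H_2: rank ker ∂_2 − rank ∂_3 = (5 − 5) − 0 = 0, and there is no ∂_3, so H_2 ≅ 0.

(K is a triangulation of the Möbius band.)

H_0 ≅ Z,  H_1 ≅ Z,  H_2 = 0.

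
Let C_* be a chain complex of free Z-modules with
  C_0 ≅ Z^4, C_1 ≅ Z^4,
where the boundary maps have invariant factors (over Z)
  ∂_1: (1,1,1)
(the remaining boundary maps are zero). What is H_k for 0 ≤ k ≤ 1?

H_0 = Z,  H_1 = Z.

H_0: b_0 = 4 − 0 − 3 = 1; torsion from ∂_1 factors > 1: none. So H_0 = Z.
H_1: b_1 = 4 − 3 − 0 = 1; torsion from ∂_2 factors > 1: none. So H_1 = Z.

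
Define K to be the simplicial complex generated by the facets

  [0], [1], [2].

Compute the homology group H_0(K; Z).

H_0 ≅ Z^3.

Take the total order 0 < 1 < 2 on the vertex set. Then K (dimension 0) consists of the simplices:

  0-simplices (3): [0], [1], [2]

giving chain groups C_0 ≅ Z^3.

Computing H_k = (kernel of ∂_k) / (image of ∂_{k+1}):

  H_0: rank C_0 − rank ∂_1 = 3 − 0 = 3, and there is no ∂_1, so H_0 ≅ Z^3.

(K is a triangulation of a set of 3 points.)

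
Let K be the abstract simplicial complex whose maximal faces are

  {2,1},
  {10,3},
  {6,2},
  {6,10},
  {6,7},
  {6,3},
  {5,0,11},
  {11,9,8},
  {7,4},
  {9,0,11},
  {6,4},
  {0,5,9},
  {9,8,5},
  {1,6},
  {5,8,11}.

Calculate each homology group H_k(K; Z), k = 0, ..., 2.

H_0 ≅ Z^2,  H_1 ≅ Z^3,  H_2 ≅ Z.

Order the vertices as 0 < 1 < 2 < 3 < 4 < 5 < 6 < 7 < 8 < 9 < 10 < 11. Listing each simplex with vertices in this order, K has dimension 2 with simplices:

  0-simplices (12): [0], [1], [2], [3], [4], [5], [6], [7], [8], [9], [10], [11]
  1-simplices (18): [0,5], [0,9], [0,11], [1,2], [1,6], [2,6], [3,6], [3,10], [4,6], [4,7], [5,8], [5,9], [5,11], [6,7], [6,10], [8,9], [8,11], [9,11]
  2-simplices (6): [0,5,9], [0,5,11], [0,9,11], [5,8,9], [5,8,11], [8,9,11]

Hence C_0 ≅ Z^12, C_1 ≅ Z^18, C_2 ≅ Z^6.

∂_1: C_1 → C_0 is given by ∂[p,q] = [q] − [p].
As a 12×18 matrix over Z this has rank 10, with invariant factors (1,1,1,1,1,1,1,1,1,1).

Boundary ∂_2: C_2 → C_1 sends each 2-simplex [p,q,r] to [q,r] − [p,r] + [p,q]. For instance
  ∂[5,8,9] = [8,9] − [5,9] + [5,8],
  ∂[0,5,11] = [5,11] − [0,11] + [0,5].
The resulting 18×6 matrix has rank 5, and its Smith normal form has invariant factors (1,1,1,1,1).

From H_k ≅ ker(∂_k) / im(∂_{k+1}) we obtain:

  H_0: rank C_0 − rank ∂_1 = 12 − 10 = 2, and the invariant factors of ∂_1 are all 1, so H_0 ≅ Z^2.
  H_1: rank ker ∂_1 − rank ∂_2 = (18 − 10) − 5 = 3, and the invariant factors of ∂_2 are all 1, so H_1 ≅ Z^3.
  H_2: rank ker ∂_2 − rank ∂_3 = (6 − 5) − 0 = 1, and there is no ∂_3, so H_2 ≅ Z.

(K is a triangulation of the disjoint union of a wedge of 3 circles and the 2-sphere S^2.)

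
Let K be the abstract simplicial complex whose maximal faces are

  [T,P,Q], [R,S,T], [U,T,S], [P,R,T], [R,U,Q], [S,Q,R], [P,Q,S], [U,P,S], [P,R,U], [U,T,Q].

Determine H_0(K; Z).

H_0 ≅ Z.

Take the total order P < Q < R < S < T < U on the vertex set. Then K (dimension 2) consists of the simplices:

  0-simplices (6): P, Q, R, S, T, U
  1-simplices (15): PQ, PR, PS, PT, PU, QR, QS, QT, QU, RS, RT, RU, ST, SU, TU
  2-simplices (10): PQS, PQT, PRT, PRU, PSU, QRS, QRU, QTU, RST, STU

Hence C_0 ≅ Z^6, C_1 ≅ Z^15, C_2 ≅ Z^10.

The boundary map ∂_1: C_1 → C_0 is given by ∂[p,q] = [q] − [p].
The 6×15 boundary matrix has rank 5 and Smith normal form diag(1,1,1,1,1).

∂_2: C_2 → C_1 acts by ∂[p,q,r] = [q,r] − [p,r] + [p,q]. For instance
  ∂QRU = RU − QU + QR,
  ∂PQT = QT − PT + PQ.
The 15×10 boundary matrix has rank 10 and Smith normal form diag(1,1,1,1,1,1,1,1,1,2).

From H_k ≅ ker(∂_k) / im(∂_{k+1}) we obtain:

  H_0: rank C_0 − rank ∂_1 = 6 − 5 = 1, and the invariant factors of ∂_1 are all 1, so H_0 = Z.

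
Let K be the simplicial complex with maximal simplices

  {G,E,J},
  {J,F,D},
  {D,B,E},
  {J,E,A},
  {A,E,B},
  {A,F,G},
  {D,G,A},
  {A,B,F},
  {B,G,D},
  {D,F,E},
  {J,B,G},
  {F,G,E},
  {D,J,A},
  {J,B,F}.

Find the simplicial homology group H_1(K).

H_1 ≅ Z^2.

K has 7 vertices, 21 edges, 14 triangles.
rank ∂_1 = 6, rank ∂_2 = 13 ⇒ b_1 = 21 − 6 − 13 = 2; all invariant factors of ∂_2 are 1 so no torsion. So H_1 = Z^2.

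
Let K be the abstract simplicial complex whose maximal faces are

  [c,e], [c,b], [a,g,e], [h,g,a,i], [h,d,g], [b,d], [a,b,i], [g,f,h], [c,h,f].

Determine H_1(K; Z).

Order the vertices as a < b < c < d < e < f < g < h < i. Listing each simplex with vertices in this order, K has dimension 3 with simplices:

  0-simplices (9): a, b, c, d, e, f, g, h, i
  1-simplices (19): ab, ae, ag, ah, ai, bc, bd, bi, ce, cf, ch, dg, dh, eg, fg, fh, gh, gi, hi
  2-simplices (9): abi, aeg, agh, agi, ahi, cfh, dgh, fgh, ghi
  3-simplices (1): aghi

so the chain groups are C_0 ≅ Z^9, C_1 ≅ Z^19, C_2 ≅ Z^9, C_3 ≅ Z^1.

The boundary map ∂_1: C_1 → C_0 sends each edge [p,q] (with p < q) to q − p. For instance
  ∂bc = c − b.
As a 9×19 matrix over Z this has rank 8, with invariant factors (1,1,1,1,1,1,1,1).

The boundary map ∂_2: C_2 → C_1 maps a triangle to the signed sum of its edges. For instance
  ∂fgh = gh − fh + fg,
  ∂aeg = eg − ag + ae.
The resulting 19×9 matrix has rank 8, and its Smith normal form has invariant factors (1,1,1,1,1,1,1,1).

The boundary map ∂_3: C_3 → C_2 sends each 3-simplex σ to the alternating sum Σ_i (−1)^i (σ with its i-th vertex removed). For instance
  ∂aghi = ghi − ahi + agi − agh.
The resulting 9×1 matrix has rank 1, and its Smith normal form has invariant factors (1).

Reading off H_k = ker ∂_k / im ∂_{k+1}:

  H_1: rank ker ∂_1 − rank ∂_2 = (19 − 8) − 8 = 3, and the invariant factors of ∂_2 are all 1, so H_1 ≅ Z^3.

H_1 = Z^3.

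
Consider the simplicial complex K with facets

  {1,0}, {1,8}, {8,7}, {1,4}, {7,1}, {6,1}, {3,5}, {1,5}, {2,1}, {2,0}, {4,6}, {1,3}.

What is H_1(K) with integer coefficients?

H_1 ≅ Z^4.

Order the vertices as 0 < 1 < 2 < 3 < 4 < 5 < 6 < 7 < 8. Listing each simplex with vertices in this order, K has dimension 1 with simplices:

  0-simplices (9): [0], [1], [2], [3], [4], [5], [6], [7], [8]
  1-simplices (12): [0,1], [0,2], [1,2], [1,3], [1,4], [1,5], [1,6], [1,7], [1,8], [3,5], [4,6], [7,8]

giving chain groups C_0 ≅ Z^9, C_1 ≅ Z^12.

∂_1: C_1 → C_0 maps an edge to its endpoints' difference, ∂[p,q] = q − p. For instance
  ∂[1,6] = [6] − [1].
The resulting 9×12 matrix has rank 8, and its Smith normal form has invariant factors (1,1,1,1,1,1,1,1).

Computing H_k = (kernel of ∂_k) / (image of ∂_{k+1}):

  H_1: rank ker ∂_1 − rank ∂_2 = (12 − 8) − 0 = 4, and there is no ∂_2, so H_1 ≅ Z^4.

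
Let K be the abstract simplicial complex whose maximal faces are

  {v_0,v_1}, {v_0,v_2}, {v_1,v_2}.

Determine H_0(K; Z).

H_0 = Z.

Fix the vertex order v_0 < v_1 < v_2 and write every simplex with vertices in increasing order. Then dim K = 1 and the simplices of K are:

  0-simplices (3): [v_0], [v_1], [v_2]
  1-simplices (3): [v_0,v_1], [v_0,v_2], [v_1,v_2]

so the chain groups are C_0 ≅ Z^3, C_1 ≅ Z^3.

∂_1: C_1 → C_0 maps an edge to its endpoints' difference, ∂[p,q] = q − p. For instance
  ∂[v_0,v_1] = [v_1] − [v_0].
The 3×3 boundary matrix has rank 2 and Smith normal form diag(1,1).

Reading off H_k = ker ∂_k / im ∂_{k+1}:

  H_0: rank C_0 − rank ∂_1 = 3 − 2 = 1, and the invariant factors of ∂_1 are all 1, so H_0 ≅ Z.

(K is a triangulation of the circle S^1.)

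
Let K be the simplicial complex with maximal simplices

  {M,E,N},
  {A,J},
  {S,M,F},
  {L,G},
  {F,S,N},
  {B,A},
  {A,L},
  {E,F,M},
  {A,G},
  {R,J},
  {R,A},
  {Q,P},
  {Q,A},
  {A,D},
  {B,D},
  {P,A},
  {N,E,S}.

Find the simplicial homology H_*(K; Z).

Fix the vertex order A < B < D < E < F < G < J < L < M < N < P < Q < R < S and write every simplex with vertices in increasing order. Then dim K = 2 and the simplices of K are:

  0-simplices (14): A, B, D, E, F, G, J, L, M, N, P, Q, R, S
  1-simplices (22): AB, AD, AG, AJ, AL, AP, AQ, AR, BD, EF, EM, EN, ES, FM, FN, FS, GL, JR, MN, MS, NS, PQ
  2-simplices (5): EFM, EMN, ENS, FMS, FNS

Hence C_0 ≅ Z^14, C_1 ≅ Z^22, C_2 ≅ Z^5.

∂_1: C_1 → C_0 maps an edge to its endpoints' difference, ∂[p,q] = q − p.
The 14×22 boundary matrix has rank 12 and Smith normal form diag(1,1,1,1,1,1,1,1,1,1,1,1).

Boundary ∂_2: C_2 → C_1 maps a triangle to the signed sum of its edges. For instance
  ∂FNS = NS − FS + FN,
  ∂FMS = MS − FS + FM.
The 22×5 boundary matrix has rank 5 and Smith normal form diag(1,1,1,1,1).

Now H_k = ker ∂_k / im ∂_{k+1}, so:

  H_0: rank C_0 − rank ∂_1 = 14 − 12 = 2, and the invariant factors of ∂_1 are all 1, so H_0 = Z^2.
  H_1: rank ker ∂_1 − rank ∂_2 = (22 − 12) − 5 = 5, and the invariant factors of ∂_2 are all 1, so H_1 = Z^5.
  H_2: rank ker ∂_2 − rank ∂_3 = (5 − 5) − 0 = 0, and there is no ∂_3, so H_2 = 0.

As a check, the Euler characteristic is 14 − 22 + 5 = -3, which agrees with 2 − 5 + 0 = -3.
(K is a triangulation of the disjoint union of a wedge of 4 circles and the Möbius band.)

H_0 = Z^2,  H_1 = Z^5,  H_2 = 0.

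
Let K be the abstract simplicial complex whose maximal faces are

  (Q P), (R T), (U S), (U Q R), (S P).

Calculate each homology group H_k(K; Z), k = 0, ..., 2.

H_0 ≅ Z,  H_1 ≅ Z,  H_2 = 0.

Fix the vertex order P < Q < R < S < T < U and write every simplex with vertices in increasing order. Then dim K = 2 and the simplices of K are:

  0-simplices (6): P, Q, R, S, T, U
  1-simplices (7): PQ, PS, QR, QU, RT, RU, SU
  2-simplices (1): QRU

so the chain groups are C_0 ≅ Z^6, C_1 ≅ Z^7, C_2 ≅ Z^1.

The boundary map ∂_1: C_1 → C_0 maps an edge to its endpoints' difference, ∂[p,q] = q − p. For instance
  ∂SU = U − S.
The resulting 6×7 matrix has rank 5, and its Smith normal form has invariant factors (1,1,1,1,1).

Boundary ∂_2: C_2 → C_1 sends each 2-simplex [p,q,r] to [q,r] − [p,r] + [p,q]. For instance
  ∂QRU = RU − QU + QR.
The resulting 7×1 matrix has rank 1, and its Smith normal form has invariant factors (1).

From H_k ≅ ker(∂_k) / im(∂_{k+1}) we obtain:

  H_0: rank C_0 − rank ∂_1 = 6 − 5 = 1, and the invariant factors of ∂_1 are all 1, so H_0 = Z.
  H_1: rank ker ∂_1 − rank ∂_2 = (7 − 5) − 1 = 1, and the invariant factors of ∂_2 are all 1, so H_1 = Z.
  H_2: rank ker ∂_2 − rank ∂_3 = (1 − 1) − 0 = 0, and there is no ∂_3, so H_2 = 0.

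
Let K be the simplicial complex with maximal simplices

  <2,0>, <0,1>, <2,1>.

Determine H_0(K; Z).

H_0 = Z.

Order the vertices as 0 < 1 < 2. Listing each simplex with vertices in this order, K has dimension 1 with simplices:

  0-simplices (3): [0], [1], [2]
  1-simplices (3): [0,1], [0,2], [1,2]

giving chain groups C_0 ≅ Z^3, C_1 ≅ Z^3.

The boundary map ∂_1: C_1 → C_0 sends each edge [p,q] (with p < q) to q − p. For instance
  ∂[0,2] = [2] − [0].
As a 3×3 matrix over Z this has rank 2, with invariant factors (1,1).

From H_k ≅ ker(∂_k) / im(∂_{k+1}) we obtain:

  H_0: rank C_0 − rank ∂_1 = 3 − 2 = 1, and the invariant factors of ∂_1 are all 1, so H_0 = Z.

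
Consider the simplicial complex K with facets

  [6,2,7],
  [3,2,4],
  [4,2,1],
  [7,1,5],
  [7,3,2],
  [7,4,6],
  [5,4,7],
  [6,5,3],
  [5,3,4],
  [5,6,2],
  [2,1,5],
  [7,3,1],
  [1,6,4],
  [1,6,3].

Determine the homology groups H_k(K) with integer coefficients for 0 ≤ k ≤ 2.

K has 7 vertices, 21 edges, 14 triangles.
rank ∂_0 = 0, rank ∂_1 = 6 ⇒ b_0 = 7 − 0 − 6 = 1; all invariant factors of ∂_1 are 1 so no torsion. So H_0 = Z.
rank ∂_1 = 6, rank ∂_2 = 13 ⇒ b_1 = 21 − 6 − 13 = 2; all invariant factors of ∂_2 are 1 so no torsion. So H_1 = Z^2.
rank ∂_2 = 13, rank ∂_3 = 0 ⇒ b_2 = 14 − 13 − 0 = 1. So H_2 = Z.

H_0 = Z,  H_1 = Z^2,  H_2 = Z.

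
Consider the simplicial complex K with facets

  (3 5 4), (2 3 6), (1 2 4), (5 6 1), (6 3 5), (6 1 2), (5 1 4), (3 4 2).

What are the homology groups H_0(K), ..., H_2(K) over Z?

H_0 ≅ Z,  H_1 = 0,  H_2 ≅ Z.

We work with the vertex ordering 1 < 2 < 3 < 4 < 5 < 6. The simplices of K, each written with vertices in increasing order, are:

  0-simplices (6): [1], [2], [3], [4], [5], [6]
  1-simplices (12): [1,2], [1,4], [1,5], [1,6], [2,3], [2,4], [2,6], [3,4], [3,5], [3,6], [4,5], [5,6]
  2-simplices (8): [1,2,4], [1,2,6], [1,4,5], [1,5,6], [2,3,4], [2,3,6], [3,4,5], [3,5,6]

Hence C_0 ≅ Z^6, C_1 ≅ Z^12, C_2 ≅ Z^8.

Boundary ∂_1: C_1 → C_0 is given by ∂[p,q] = [q] − [p].
As a 6×12 matrix over Z this has rank 5, with invariant factors (1,1,1,1,1).

Boundary ∂_2: C_2 → C_1 maps a triangle to the signed sum of its edges. For instance
  ∂[3,4,5] = [4,5] − [3,5] + [3,4],
  ∂[1,2,6] = [2,6] − [1,6] + [1,2].
The 12×8 boundary matrix has rank 7 and Smith normal form diag(1,1,1,1,1,1,1).

From H_k ≅ ker(∂_k) / im(∂_{k+1}) we obtain:

  H_0: rank C_0 − rank ∂_1 = 6 − 5 = 1, and the invariant factors of ∂_1 are all 1, so H_0 = Z.
  H_1: rank ker ∂_1 − rank ∂_2 = (12 − 5) − 7 = 0, and the invariant factors of ∂_2 are all 1, so H_1 = 0.
  H_2: rank ker ∂_2 − rank ∂_3 = (8 − 7) − 0 = 1, and there is no ∂_3, so H_2 = Z.

(K is a triangulation of the 2-sphere S^2.)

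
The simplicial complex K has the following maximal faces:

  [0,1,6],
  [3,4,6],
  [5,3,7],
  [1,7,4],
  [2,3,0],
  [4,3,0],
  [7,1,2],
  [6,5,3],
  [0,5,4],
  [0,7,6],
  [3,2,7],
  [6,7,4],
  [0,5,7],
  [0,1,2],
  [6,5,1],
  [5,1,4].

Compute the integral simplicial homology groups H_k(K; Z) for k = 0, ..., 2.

H_0 = Z,  H_1 = Z^2,  H_2 = Z.

Fix the vertex order 0 < 1 < 2 < 3 < 4 < 5 < 6 < 7 and write every simplex with vertices in increasing order. Then dim K = 2 and the simplices of K are:

  0-simplices (8): [0], [1], [2], [3], [4], [5], [6], [7]
  1-simplices (24): (24 of them)
  2-simplices (16): [0,1,2], [0,1,6], [0,2,3], [0,3,4], [0,4,5], [0,5,7], [0,6,7], [1,2,7], [1,4,5], [1,4,7], [1,5,6], [2,3,7], [3,4,6], [3,5,6], [3,5,7], [4,6,7]

so the chain groups are C_0 ≅ Z^8, C_1 ≅ Z^24, C_2 ≅ Z^16.

The boundary map ∂_1: C_1 → C_0 is given by ∂[p,q] = [q] − [p].
The 8×24 boundary matrix has rank 7 and Smith normal form diag(1,1,1,1,1,1,1).

Boundary ∂_2: C_2 → C_1 sends each 2-simplex [p,q,r] to [q,r] − [p,r] + [p,q]. For instance
  ∂[1,4,5] = [4,5] − [1,5] + [1,4],
  ∂[0,3,4] = [3,4] − [0,4] + [0,3].
This gives a 24×16 integer matrix of rank 15; reducing to Smith normal form yields diagonal entries (1,1,1,1,1,1,1,1,1,1,1,1,1,1,1).

Computing H_k = (kernel of ∂_k) / (image of ∂_{k+1}):

  H_0: rank C_0 − rank ∂_1 = 8 − 7 = 1, and the invariant factors of ∂_1 are all 1, so H_0 = Z.
  H_1: rank ker ∂_1 − rank ∂_2 = (24 − 7) − 15 = 2, and the invariant factors of ∂_2 are all 1, so H_1 = Z^2.
  H_2: rank ker ∂_2 − rank ∂_3 = (16 − 15) − 0 = 1, and there is no ∂_3, so H_2 = Z.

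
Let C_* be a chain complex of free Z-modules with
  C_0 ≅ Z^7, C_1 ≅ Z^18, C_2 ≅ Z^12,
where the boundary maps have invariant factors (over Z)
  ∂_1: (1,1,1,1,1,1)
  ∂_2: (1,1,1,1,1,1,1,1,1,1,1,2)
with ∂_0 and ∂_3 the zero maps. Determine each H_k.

H_0: b_0 = 7 − 0 − 6 = 1; torsion from ∂_1 factors > 1: none. So H_0 = Z.
H_1: b_1 = 18 − 6 − 12 = 0; torsion from ∂_2 factors > 1: [2]. So H_1 = Z/2.
H_2: b_2 = 12 − 12 − 0 = 0; torsion from ∂_3 factors > 1: none. So H_2 = 0.

H_0 = Z,  H_1 = Z/2,  H_2 = 0.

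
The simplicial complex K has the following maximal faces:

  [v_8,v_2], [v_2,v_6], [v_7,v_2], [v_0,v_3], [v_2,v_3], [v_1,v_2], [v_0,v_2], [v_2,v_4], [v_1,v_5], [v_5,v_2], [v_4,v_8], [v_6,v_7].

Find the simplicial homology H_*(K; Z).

We work with the vertex ordering v_0 < v_1 < v_2 < v_3 < v_4 < v_5 < v_6 < v_7 < v_8. The simplices of K, each written with vertices in increasing order, are:

  0-simplices (9): [v_0], [v_1], [v_2], [v_3], [v_4], [v_5], [v_6], [v_7], [v_8]
  1-simplices (12): [v_0,v_2], [v_0,v_3], [v_1,v_2], [v_1,v_5], [v_2,v_3], [v_2,v_4], [v_2,v_5], [v_2,v_6], [v_2,v_7], [v_2,v_8], [v_4,v_8], [v_6,v_7]

Hence C_0 ≅ Z^9, C_1 ≅ Z^12.

The boundary map ∂_1: C_1 → C_0 is given by ∂[p,q] = [q] − [p].
As a 9×12 matrix over Z this has rank 8, with invariant factors (1,1,1,1,1,1,1,1).

Now H_k = ker ∂_k / im ∂_{k+1}, so:

  H_0: rank C_0 − rank ∂_1 = 9 − 8 = 1, and the invariant factors of ∂_1 are all 1, so H_0 ≅ Z.
  H_1: rank ker ∂_1 − rank ∂_2 = (12 − 8) − 0 = 4, and there is no ∂_2, so H_1 ≅ Z^4.

As a check, the Euler characteristic is 9 − 12 = -3, which agrees with 1 − 4 = -3.

H_0 ≅ Z,  H_1 ≅ Z^4.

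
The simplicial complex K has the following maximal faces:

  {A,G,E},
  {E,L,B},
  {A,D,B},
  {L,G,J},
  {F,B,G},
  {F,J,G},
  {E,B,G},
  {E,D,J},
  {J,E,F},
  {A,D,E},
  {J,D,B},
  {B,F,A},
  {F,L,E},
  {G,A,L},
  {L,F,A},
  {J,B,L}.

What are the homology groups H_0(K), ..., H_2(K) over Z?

Order the vertices as A < B < D < E < F < G < J < L. Listing each simplex with vertices in this order, K has dimension 2 with simplices:

  0-simplices (8): A, B, D, E, F, G, J, L
  1-simplices (24): AB, AD, AE, AF, AG, AL, BD, BE, BF, BG, BJ, BL, DE, DJ, EF, EG, EJ, EL, FG, FJ, FL, GJ, GL, JL
  2-simplices (16): ABD, ABF, ADE, AEG, AFL, AGL, BDJ, BEG, BEL, BFG, BJL, DEJ, EFJ, EFL, FGJ, GJL

giving chain groups C_0 ≅ Z^8, C_1 ≅ Z^24, C_2 ≅ Z^16.

Boundary ∂_1: C_1 → C_0 maps an edge to its endpoints' difference, ∂[p,q] = q − p.
This gives a 8×24 integer matrix of rank 7; reducing to Smith normal form yields diagonal entries (1,1,1,1,1,1,1).

∂_2: C_2 → C_1 sends each 2-simplex [p,q,r] to [q,r] − [p,r] + [p,q]. For instance
  ∂ADE = DE − AE + AD,
  ∂BEG = EG − BG + BE.
The 24×16 boundary matrix has rank 15 and Smith normal form diag(1,1,1,1,1,1,1,1,1,1,1,1,1,1,1).

Now H_k = ker ∂_k / im ∂_{k+1}, so:

  H_0: rank C_0 − rank ∂_1 = 8 − 7 = 1, and the invariant factors of ∂_1 are all 1, so H_0 ≅ Z.
  H_1: rank ker ∂_1 − rank ∂_2 = (24 − 7) − 15 = 2, and the invariant factors of ∂_2 are all 1, so H_1 ≅ Z^2.
  H_2: rank ker ∂_2 − rank ∂_3 = (16 − 15) − 0 = 1, and there is no ∂_3, so H_2 ≅ Z.

As a check, the Euler characteristic is 8 − 24 + 16 = 0, which agrees with 1 − 2 + 1 = 0.
(K is a triangulation of the torus T^2.)

H_0 = Z,  H_1 = Z^2,  H_2 = Z.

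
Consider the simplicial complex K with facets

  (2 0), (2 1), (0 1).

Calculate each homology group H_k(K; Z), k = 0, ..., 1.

Take the total order 0 < 1 < 2 on the vertex set. Then K (dimension 1) consists of the simplices:

  0-simplices (3): [0], [1], [2]
  1-simplices (3): [0,1], [0,2], [1,2]

so the chain groups are C_0 ≅ Z^3, C_1 ≅ Z^3.

Boundary ∂_1: C_1 → C_0 maps an edge to its endpoints' difference, ∂[p,q] = q − p.
The 3×3 boundary matrix has rank 2 and Smith normal form diag(1,1).

Reading off H_k = ker ∂_k / im ∂_{k+1}:

  H_0: rank C_0 − rank ∂_1 = 3 − 2 = 1, and the invariant factors of ∂_1 are all 1, so H_0 = Z.
  H_1: rank ker ∂_1 − rank ∂_2 = (3 − 2) − 0 = 1, and there is no ∂_2, so H_1 = Z.

(K is a triangulation of the circle S^1.)

H_0 = Z,  H_1 = Z.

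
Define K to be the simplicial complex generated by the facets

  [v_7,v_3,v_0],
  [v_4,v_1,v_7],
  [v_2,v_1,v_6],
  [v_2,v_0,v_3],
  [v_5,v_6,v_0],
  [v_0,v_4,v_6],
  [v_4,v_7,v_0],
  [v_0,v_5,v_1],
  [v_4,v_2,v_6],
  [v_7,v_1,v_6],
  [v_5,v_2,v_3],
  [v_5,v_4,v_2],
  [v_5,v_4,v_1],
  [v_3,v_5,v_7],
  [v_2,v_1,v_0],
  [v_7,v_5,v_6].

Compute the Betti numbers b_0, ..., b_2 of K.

b_0 = 1, b_1 = 2, b_2 = 1.

Order the vertices as v_0 < v_1 < v_2 < v_3 < v_4 < v_5 < v_6 < v_7. Listing each simplex with vertices in this order, K has dimension 2 with simplices:

  0-simplices (8): [v_0], [v_1], [v_2], [v_3], [v_4], [v_5], [v_6], [v_7]
  1-simplices (24): (24 of them)
  2-simplices (16): (16 of them)

Hence C_0 ≅ Z^8, C_1 ≅ Z^24, C_2 ≅ Z^16.

Boundary ∂_1: C_1 → C_0 sends each edge [p,q] (with p < q) to q − p.
As a 8×24 matrix over Z this has rank 7, with invariant factors (1,1,1,1,1,1,1).

∂_2: C_2 → C_1 acts by ∂[p,q,r] = [q,r] − [p,r] + [p,q]. For instance
  ∂[v_0,v_4,v_7] = [v_4,v_7] − [v_0,v_7] + [v_0,v_4],
  ∂[v_2,v_4,v_6] = [v_4,v_6] − [v_2,v_6] + [v_2,v_4].
As a 24×16 matrix over Z this has rank 15, with invariant factors (1,1,1,1,1,1,1,1,1,1,1,1,1,1,1).

Computing H_k = (kernel of ∂_k) / (image of ∂_{k+1}):

  H_0: rank C_0 − rank ∂_1 = 8 − 7 = 1, and the invariant factors of ∂_1 are all 1, so H_0 ≅ Z.
  H_1: rank ker ∂_1 − rank ∂_2 = (24 − 7) − 15 = 2, and the invariant factors of ∂_2 are all 1, so H_1 ≅ Z^2.
  H_2: rank ker ∂_2 − rank ∂_3 = (16 − 15) − 0 = 1, and there is no ∂_3, so H_2 ≅ Z.

(K is a triangulation of the torus T^2.)

Hence the Betti numbers are b_0 = 1, b_1 = 2, b_2 = 1.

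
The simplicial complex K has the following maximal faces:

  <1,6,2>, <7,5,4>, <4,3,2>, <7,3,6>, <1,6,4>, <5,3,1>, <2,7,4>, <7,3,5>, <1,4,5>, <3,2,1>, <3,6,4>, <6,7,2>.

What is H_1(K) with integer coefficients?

Fix the vertex order 1 < 2 < 3 < 4 < 5 < 6 < 7 and write every simplex with vertices in increasing order. Then dim K = 2 and the simplices of K are:

  0-simplices (7): [1], [2], [3], [4], [5], [6], [7]
  1-simplices (18): [1,2], [1,3], [1,4], [1,5], [1,6], [2,3], [2,4], [2,6], [2,7], [3,4], [3,5], [3,6], [3,7], [4,5], [4,6], [4,7], [5,7], [6,7]
  2-simplices (12): [1,2,3], [1,2,6], [1,3,5], [1,4,5], [1,4,6], [2,3,4], [2,4,7], [2,6,7], [3,4,6], [3,5,7], [3,6,7], [4,5,7]

so the chain groups are C_0 ≅ Z^7, C_1 ≅ Z^18, C_2 ≅ Z^12.

Boundary ∂_1: C_1 → C_0 is given by ∂[p,q] = [q] − [p].
The 7×18 boundary matrix has rank 6 and Smith normal form diag(1,1,1,1,1,1).

Boundary ∂_2: C_2 → C_1 maps a triangle to the signed sum of its edges. For instance
  ∂[3,6,7] = [6,7] − [3,7] + [3,6],
  ∂[4,5,7] = [5,7] − [4,7] + [4,5].
The resulting 18×12 matrix has rank 12, and its Smith normal form has invariant factors (1,1,1,1,1,1,1,1,1,1,1,2).

From H_k ≅ ker(∂_k) / im(∂_{k+1}) we obtain:

  H_1: rank ker ∂_1 − rank ∂_2 = (18 − 6) − 12 = 0, and ∂_2 has invariant factor 2 > 1, so H_1 = Z/2.

H_1 ≅ Z/2.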